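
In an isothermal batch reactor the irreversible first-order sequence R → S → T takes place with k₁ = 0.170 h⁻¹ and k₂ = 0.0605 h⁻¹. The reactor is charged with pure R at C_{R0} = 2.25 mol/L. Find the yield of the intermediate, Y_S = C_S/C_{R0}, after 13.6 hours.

Solving the coupled first-order balances gives C_S(t) = [k₁/(k₂−k₁)]·C_{R0}·(e^(−k₁t) − e^(−k₂t)).
e^(−k₁t) = e^(−0.170×13.6) = e^(−2.312) = 0.09906; e^(−k₂t) = e^(−0.8228) = 0.4392.
C_S = 0.170×2.25/(0.0605−0.170) × (0.09906−0.4392) = (-3.493)×(-0.3401) = 1.188 mol/L.
Y_S = C_S/C_{R0} = 1.188/2.25 = 0.528.

0.528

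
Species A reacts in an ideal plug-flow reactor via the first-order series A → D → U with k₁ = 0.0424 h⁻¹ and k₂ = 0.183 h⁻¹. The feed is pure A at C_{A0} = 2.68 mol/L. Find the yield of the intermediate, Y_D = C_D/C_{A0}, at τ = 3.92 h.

The intermediate concentration in a first-order A→B→C sequence is C_D = k₁C_{A0}(e^(−k₁τ) − e^(−k₂τ))/(k₂−k₁).
e^(−k₁τ) = e^(−0.0424×3.92) = e^(−0.1662) = 0.8469; e^(−k₂τ) = e^(−0.7174) = 0.4880.
C_D = 0.0424×2.68/(0.183−0.0424) × (0.8469−0.4880) = 0.8082×0.3588 = 0.2900 mol/L.
Y_D = C_D/C_{A0} = 0.2900/2.68 = 0.108.

0.108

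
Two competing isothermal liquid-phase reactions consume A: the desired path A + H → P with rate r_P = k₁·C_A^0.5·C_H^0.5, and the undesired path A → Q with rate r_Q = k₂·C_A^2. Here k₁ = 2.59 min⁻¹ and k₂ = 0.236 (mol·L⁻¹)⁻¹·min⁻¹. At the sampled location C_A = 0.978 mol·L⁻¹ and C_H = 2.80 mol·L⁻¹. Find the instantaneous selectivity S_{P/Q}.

S_{P/Q} = r_P/r_Q = (k₁·C_A^0.5·C_H^0.5)/(k₂·C_A^2) = (k₁/k₂)·C_A^-1.5·C_H^0.5.
= (2.59×0.9780^0.5×2.800^0.5) / (0.236×0.9780^2) = 4.286/0.2257 = 19.0.

19.0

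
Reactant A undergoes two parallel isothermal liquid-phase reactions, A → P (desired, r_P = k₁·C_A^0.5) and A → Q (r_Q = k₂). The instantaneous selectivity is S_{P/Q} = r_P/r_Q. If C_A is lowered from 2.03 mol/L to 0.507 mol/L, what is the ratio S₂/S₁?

S_{P/Q} = (k₁/k₂)·C_A^0.5, so S₂/S₁ = (C_{A,2}/C_{A,1})^0.5.
= (0.507/2.03)^0.5 = (0.2498)^0.5 = 0.500.

0.500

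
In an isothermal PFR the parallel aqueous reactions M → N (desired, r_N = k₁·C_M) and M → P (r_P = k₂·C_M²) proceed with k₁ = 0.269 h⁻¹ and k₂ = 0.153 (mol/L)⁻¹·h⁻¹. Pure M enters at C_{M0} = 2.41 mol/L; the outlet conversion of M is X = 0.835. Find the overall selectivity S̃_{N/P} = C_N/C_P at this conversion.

C_M = C_{M0}(1−X) = 0.3977 mol/L.
Along a PFR/batch, dC_N/dC_M = −r_N/(r_N+r_P) = −k₁/(k₁+k₂·C_M).
Integrating from C_{M0} to C_M: C_N = (0.269/0.153)·ln[(0.269+0.153·2.41)/(0.269+0.153·0.398)] = 1.758·ln(0.6377/0.3298) = 1.159 mol/L.
C_P = (C_{M0}−C_M)−C_N = 0.8532 mol/L; S̃_{N/P} = 1.159/0.8532 = 1.36.

1.36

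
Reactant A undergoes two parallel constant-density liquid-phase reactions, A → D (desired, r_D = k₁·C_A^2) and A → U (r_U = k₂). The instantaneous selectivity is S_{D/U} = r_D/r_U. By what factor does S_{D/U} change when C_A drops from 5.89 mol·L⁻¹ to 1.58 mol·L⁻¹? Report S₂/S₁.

S_{D/U} = (k₁/k₂)·C_A^2, so S₂/S₁ = (C_{A,2}/C_{A,1})^2.
= (1.58/5.89)^2 = (0.2683)^2 = 0.0720.

0.0720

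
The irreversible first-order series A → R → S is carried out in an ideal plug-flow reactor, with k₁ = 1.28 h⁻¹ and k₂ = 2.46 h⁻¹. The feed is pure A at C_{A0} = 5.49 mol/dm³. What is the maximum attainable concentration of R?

1.41 mol/dm³

Evaluating C_R at τ_opt = ln(k₂/k₁)/(k₂−k₁) gives C_{R,max}/C_{A0} = (k₁/k₂)^[k₂/(k₂−k₁)].
= (1.28/2.46)^(2.46/(2.46−1.28)) = (0.5203)^(2.085) = 0.2562.
C_{R,max} = 0.2562×5.49 = 1.41 mol/dm³.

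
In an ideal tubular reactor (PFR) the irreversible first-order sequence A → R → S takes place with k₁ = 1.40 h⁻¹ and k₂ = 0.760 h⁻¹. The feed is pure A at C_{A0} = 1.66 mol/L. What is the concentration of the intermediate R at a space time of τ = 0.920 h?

0.803 mol/L

For first-order series with pure A initially, C_R(τ) = k₁C_{A0}/(k₂−k₁)·(e^(−k₁τ) − e^(−k₂τ)).
e^(−k₁τ) = e^(−1.40×0.920) = e^(−1.288) = 0.2758; e^(−k₂τ) = e^(−0.6992) = 0.4970.
C_R = 1.40×1.66/(0.760−1.40) × (0.2758−0.4970) = (-3.631)×(-0.2212) = 0.8031 mol/L.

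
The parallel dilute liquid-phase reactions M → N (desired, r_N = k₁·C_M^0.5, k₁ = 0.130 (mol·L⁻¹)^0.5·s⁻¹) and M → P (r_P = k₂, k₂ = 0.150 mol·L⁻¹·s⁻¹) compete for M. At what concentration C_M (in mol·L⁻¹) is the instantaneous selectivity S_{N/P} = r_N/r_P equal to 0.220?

0.0644 mol·L⁻¹

S_{N/P} = (k₁/k₂)·C_M^0.5 ⇒ C_M = (S·k₂/k₁)^(2).
= (0.220×0.150/0.130)^(2) = (0.2538)^(2) = 0.0644 mol·L⁻¹.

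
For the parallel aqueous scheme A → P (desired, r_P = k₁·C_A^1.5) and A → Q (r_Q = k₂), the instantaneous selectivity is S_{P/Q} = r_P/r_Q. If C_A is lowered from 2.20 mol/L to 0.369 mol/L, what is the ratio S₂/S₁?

S_{P/Q} = (k₁/k₂)·C_A^1.5, so S₂/S₁ = (C_{A,2}/C_{A,1})^1.5.
= (0.369/2.20)^1.5 = (0.1677)^1.5 = 0.0687.

0.0687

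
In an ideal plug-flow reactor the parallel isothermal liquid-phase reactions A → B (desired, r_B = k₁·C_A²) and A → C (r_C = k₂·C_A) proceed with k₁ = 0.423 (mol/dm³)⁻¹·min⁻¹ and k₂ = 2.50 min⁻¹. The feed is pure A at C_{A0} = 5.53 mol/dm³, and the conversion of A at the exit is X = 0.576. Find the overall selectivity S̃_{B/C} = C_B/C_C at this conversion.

0.652

C_A = C_{A0}(1−X) = 2.345 mol/dm³.
Along a PFR/batch, dC_C/dC_A = −r_C/(r_B+r_C) = −k₂/(k₂+k₁·C_A).
Integrating from C_{A0} to C_A: C_C = (2.50/0.423)·ln[(2.50+0.423·5.53)/(2.50+0.423·2.34)] = 5.910·ln(4.839/3.492) = 1.929 mol/dm³.
Then C_B = (C_{A0}−C_A) − C_C = 3.185 − 1.929 = 1.257 mol/dm³.
S̃_{B/C} = C_B/C_C = 1.257/1.929 = 0.652.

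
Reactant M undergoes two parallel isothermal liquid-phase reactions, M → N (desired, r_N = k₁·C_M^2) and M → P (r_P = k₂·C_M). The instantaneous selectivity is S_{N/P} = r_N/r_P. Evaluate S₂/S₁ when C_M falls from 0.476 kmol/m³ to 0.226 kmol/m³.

0.475

S_{N/P} = (k₁/k₂)·C_M, so S₂/S₁ = (C_{M,2}/C_{M,1}).
= 0.226/0.476 = 0.475.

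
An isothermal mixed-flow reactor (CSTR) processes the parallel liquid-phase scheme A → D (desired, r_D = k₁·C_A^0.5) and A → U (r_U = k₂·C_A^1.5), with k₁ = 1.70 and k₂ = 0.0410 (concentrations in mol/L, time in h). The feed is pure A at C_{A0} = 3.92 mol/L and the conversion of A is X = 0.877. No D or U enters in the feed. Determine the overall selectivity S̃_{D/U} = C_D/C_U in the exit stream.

86.0

Exit C_A = C_{A0}(1−X) = 3.92×0.123 = 0.4822 mol/L.
In a CSTR the entire volume is at exit conditions, so r_D = 1.70×0.4822^0.5 = 1.180 and r_U = 0.0410×0.4822^1.5 = 0.01373.
Overall selectivity = C_D/C_U = r_Dτ/(r_Uτ) = r_D/r_U = 86.0.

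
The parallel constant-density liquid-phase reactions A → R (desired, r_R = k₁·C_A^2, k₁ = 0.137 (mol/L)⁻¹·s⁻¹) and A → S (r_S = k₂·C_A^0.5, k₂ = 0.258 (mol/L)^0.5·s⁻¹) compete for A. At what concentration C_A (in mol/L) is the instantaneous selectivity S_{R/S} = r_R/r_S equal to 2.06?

S_{R/S} = (k₁/k₂)·C_A^1.5 ⇒ C_A = (S·k₂/k₁)^(1/1.5).
= (2.06×0.258/0.137)^(0.6667) = (3.879)^(0.6667) = 2.47 mol/L.

2.47 mol/L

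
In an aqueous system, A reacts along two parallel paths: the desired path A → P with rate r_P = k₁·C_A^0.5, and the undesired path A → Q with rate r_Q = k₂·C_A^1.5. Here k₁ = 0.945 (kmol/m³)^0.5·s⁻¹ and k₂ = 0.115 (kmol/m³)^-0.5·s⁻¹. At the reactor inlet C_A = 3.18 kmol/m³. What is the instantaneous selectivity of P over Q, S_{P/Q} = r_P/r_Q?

S_{P/Q} = r_P/r_Q = (k₁·C_A^0.5)/(k₂·C_A^1.5) = (k₁/k₂)·C_A⁻¹.
= (0.945×3.180^0.5) / (0.115×3.180^1.5) = 1.685/0.6521 = 2.58.
The undesired path is higher order in A, so low C_A (CSTR or dilute feed) favours P.

2.58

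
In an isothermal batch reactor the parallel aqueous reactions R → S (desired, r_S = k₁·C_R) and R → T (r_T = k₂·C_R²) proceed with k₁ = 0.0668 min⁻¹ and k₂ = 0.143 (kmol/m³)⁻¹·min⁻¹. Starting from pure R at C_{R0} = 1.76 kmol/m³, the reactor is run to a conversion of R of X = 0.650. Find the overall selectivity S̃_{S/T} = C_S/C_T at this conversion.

C_R = C_{R0}(1−X) = 0.6160 kmol/m³.
Along a PFR/batch, dC_S/dC_R = −r_S/(r_S+r_T) = −k₁/(k₁+k₂·C_R).
Integrating from C_{R0} to C_R: C_S = (0.0668/0.143)·ln[(0.0668+0.143·1.76)/(0.0668+0.143·0.616)] = 0.4671·ln(0.3185/0.1549) = 0.3367 kmol/m³.
C_T = (C_{R0}−C_R)−C_S = 0.8073 kmol/m³; S̃_{S/T} = 0.3367/0.8073 = 0.417.

0.417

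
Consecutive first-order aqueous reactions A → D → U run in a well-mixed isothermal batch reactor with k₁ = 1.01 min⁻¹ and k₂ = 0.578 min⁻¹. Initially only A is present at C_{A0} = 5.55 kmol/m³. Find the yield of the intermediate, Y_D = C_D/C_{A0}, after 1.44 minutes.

0.471

The intermediate concentration in a first-order A→B→C sequence is C_D = k₁C_{A0}(e^(−k₁t) − e^(−k₂t))/(k₂−k₁).
e^(−k₁t) = e^(−1.01×1.44) = e^(−1.454) = 0.2335; e^(−k₂t) = e^(−0.8323) = 0.4350.
C_D = 1.01×5.55/(0.578−1.01) × (0.2335−0.4350) = (-12.98)×(-0.2015) = 2.615 kmol/m³.
Y_D = C_D/C_{A0} = 2.615/5.55 = 0.471.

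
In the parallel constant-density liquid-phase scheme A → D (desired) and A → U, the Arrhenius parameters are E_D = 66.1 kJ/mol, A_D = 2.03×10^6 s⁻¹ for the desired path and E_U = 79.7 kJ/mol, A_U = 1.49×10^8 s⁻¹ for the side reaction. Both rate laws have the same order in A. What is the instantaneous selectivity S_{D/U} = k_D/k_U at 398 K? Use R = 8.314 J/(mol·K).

k_D/k_U = (A_D/A_U)·exp[−(E_D−E_U)/(RT)] = (A_D/A_U)·exp[(E_U−E_D)/(RT)].
(E_U−E_D)/(RT) = (79.7−66.1)×10³/(8.314×398) = 13600/3309 = 4.110.
k_D/k_U = (2.03×10^6/1.49×10^8)·exp(4.110) = 0.01362 × 60.95 = 0.830.
Since E_D < E_U, lowering the temperature improves selectivity toward D.

0.830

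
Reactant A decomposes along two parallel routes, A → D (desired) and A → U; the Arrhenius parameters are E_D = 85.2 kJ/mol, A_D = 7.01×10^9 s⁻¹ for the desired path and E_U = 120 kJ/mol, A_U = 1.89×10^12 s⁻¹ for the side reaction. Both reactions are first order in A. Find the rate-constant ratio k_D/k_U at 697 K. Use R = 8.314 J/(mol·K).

k_D/k_U = (A_D/A_U)·exp[−(E_D−E_U)/(RT)] = (A_D/A_U)·exp[(E_U−E_D)/(RT)].
(E_U−E_D)/(RT) = (120−85.2)×10³/(8.314×697) = 34800/5795 = 6.005.
k_D/k_U = (7.01×10^9/1.89×10^12)·exp(6.005) = 0.003709 × 405.6 = 1.50.

1.50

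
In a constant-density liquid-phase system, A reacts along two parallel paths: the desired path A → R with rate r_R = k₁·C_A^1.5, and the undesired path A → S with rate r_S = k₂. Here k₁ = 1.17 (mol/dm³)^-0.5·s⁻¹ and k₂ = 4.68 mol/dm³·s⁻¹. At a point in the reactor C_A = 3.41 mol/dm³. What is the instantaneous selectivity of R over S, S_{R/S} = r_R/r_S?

1.57

S_{R/S} = r_R/r_S = (k₁·C_A^1.5)/(k₂) = (k₁/k₂)·C_A^1.5.
= (1.17×3.410^1.5) / (4.68) = 7.367/4.680 = 1.57.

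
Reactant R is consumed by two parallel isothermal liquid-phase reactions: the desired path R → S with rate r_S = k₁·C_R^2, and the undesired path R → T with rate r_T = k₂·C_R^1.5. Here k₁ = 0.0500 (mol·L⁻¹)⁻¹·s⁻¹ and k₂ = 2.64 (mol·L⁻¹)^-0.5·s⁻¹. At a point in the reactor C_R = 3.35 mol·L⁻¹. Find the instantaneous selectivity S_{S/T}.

S_{S/T} = r_S/r_T = (k₁·C_R^2)/(k₂·C_R^1.5) = (k₁/k₂)·C_R^0.5.
= (0.0500×3.350^2) / (2.64×3.350^1.5) = 0.5611/16.19 = 0.0347.

0.0347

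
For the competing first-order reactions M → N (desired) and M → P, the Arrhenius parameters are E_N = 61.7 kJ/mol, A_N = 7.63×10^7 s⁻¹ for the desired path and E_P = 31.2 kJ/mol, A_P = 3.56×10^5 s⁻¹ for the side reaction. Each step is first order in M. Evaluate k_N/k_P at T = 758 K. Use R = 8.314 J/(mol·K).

k_N/k_P = (A_N/A_P)·exp[−(E_N−E_P)/(RT)] = (A_N/A_P)·exp[(E_P−E_N)/(RT)].
(E_P−E_N)/(RT) = (31.2−61.7)×10³/(8.314×758) = -30500/6302 = -4.840.
k_N/k_P = (7.63×10^7/3.56×10^5)·exp(-4.840) = 214.3 × 0.007909 = 1.70.
Since E_N > E_P, raising the temperature improves selectivity toward N.

1.70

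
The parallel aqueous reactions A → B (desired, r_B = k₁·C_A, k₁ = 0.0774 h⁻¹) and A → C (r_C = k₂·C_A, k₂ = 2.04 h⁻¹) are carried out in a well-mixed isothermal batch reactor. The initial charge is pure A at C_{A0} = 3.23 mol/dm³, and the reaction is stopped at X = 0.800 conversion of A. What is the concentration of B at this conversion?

C_A = C_{A0}(1−X) = 0.6460 mol/dm³.
Both paths are first order in A, so the instantaneous fraction to B is constant: dC_B/d(−C_A) = k₁/(k₁+k₂) = 0.03655.
C_B = 0.03655·(C_{A0}−C_A) = 0.03655×2.584 = 0.0945 mol/dm³.

0.0945 mol/dm³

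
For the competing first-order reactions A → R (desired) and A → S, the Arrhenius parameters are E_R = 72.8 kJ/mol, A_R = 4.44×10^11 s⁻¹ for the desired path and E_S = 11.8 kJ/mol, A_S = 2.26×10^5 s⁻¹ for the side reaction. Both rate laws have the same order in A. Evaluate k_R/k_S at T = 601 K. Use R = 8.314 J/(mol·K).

With equal orders, S_{R/S} = k_R/k_S = (A_R/A_S)·exp[(E_S−E_R)/(RT)].
(E_S−E_R)/(RT) = (11.8−72.8)×10³/(8.314×601) = -61000/4997 = -12.21.
k_R/k_S = (4.44×10^11/2.26×10^5)·exp(-12.21) = 1.965×10^6 × 4.990×10^-6 = 9.80.
Since E_R > E_S, raising the temperature improves selectivity toward R.

9.80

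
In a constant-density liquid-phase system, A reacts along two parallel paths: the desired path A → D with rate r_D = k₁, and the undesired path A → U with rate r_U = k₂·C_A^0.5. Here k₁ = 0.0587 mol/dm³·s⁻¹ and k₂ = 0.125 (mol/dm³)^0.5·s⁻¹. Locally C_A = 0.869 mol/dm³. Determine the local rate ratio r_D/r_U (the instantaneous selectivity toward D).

S_{D/U} = r_D/r_U = (k₁)/(k₂·C_A^0.5) = (k₁/k₂)·C_A^-0.5.
= (0.0587) / (0.125×0.8690^0.5) = 0.05870/0.1165 = 0.504.
The undesired path is higher order in A, so low C_A (CSTR or dilute feed) favours D.

0.504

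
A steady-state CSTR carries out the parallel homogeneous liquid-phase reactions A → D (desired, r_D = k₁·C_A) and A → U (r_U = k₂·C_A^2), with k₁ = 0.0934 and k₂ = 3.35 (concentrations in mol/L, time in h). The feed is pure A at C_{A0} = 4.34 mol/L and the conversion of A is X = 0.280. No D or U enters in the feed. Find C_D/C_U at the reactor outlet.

Exit C_A = C_{A0}(1−X) = 4.34×0.720 = 3.125 mol/L.
Rates in a CSTR are evaluated at the outlet concentration: r_D = 0.0934×3.125 = 0.2919, r_U = 3.35×3.125^2 = 32.71.
Overall selectivity = C_D/C_U = r_Dτ/(r_Uτ) = r_D/r_U = 0.00892.

0.00892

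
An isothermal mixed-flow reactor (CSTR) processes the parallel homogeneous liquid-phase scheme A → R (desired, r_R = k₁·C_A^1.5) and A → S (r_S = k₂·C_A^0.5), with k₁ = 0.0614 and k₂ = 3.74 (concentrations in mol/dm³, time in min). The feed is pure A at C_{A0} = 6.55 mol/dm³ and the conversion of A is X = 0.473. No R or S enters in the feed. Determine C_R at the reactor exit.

0.166 mol/dm³

Exit C_A = C_{A0}(1−X) = 6.55×0.527 = 3.452 mol/dm³.
Rates in a CSTR are evaluated at the outlet concentration: r_R = 0.0614×3.452^1.5 = 0.3938, r_S = 3.74×3.452^0.5 = 6.949.
Fraction of consumed A going to R: r_R/(r_R+r_S) = 0.05363.
C_R = 0.05363·C_{A0}·X = 0.05363×6.55×0.473 = 0.166 mol/dm³.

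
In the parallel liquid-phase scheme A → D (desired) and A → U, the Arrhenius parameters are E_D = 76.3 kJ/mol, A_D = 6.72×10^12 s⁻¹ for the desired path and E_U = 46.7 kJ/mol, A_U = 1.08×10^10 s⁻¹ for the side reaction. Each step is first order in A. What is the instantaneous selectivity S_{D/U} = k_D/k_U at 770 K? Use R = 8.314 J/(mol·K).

With equal orders, S_{D/U} = k_D/k_U = (A_D/A_U)·exp[(E_U−E_D)/(RT)].
(E_U−E_D)/(RT) = (46.7−76.3)×10³/(8.314×770) = -29600/6402 = -4.624.
k_D/k_U = (6.72×10^12/1.08×10^10)·exp(-4.624) = 622.2 × 0.009816 = 6.11.

6.11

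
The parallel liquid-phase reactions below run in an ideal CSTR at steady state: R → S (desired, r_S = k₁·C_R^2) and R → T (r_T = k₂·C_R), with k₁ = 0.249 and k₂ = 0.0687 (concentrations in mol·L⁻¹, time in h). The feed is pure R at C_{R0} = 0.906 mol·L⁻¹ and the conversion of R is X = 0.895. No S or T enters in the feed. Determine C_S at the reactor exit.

0.208 mol·L⁻¹

Exit C_R = C_{R0}(1−X) = 0.906×0.105 = 0.09513 mol·L⁻¹.
In a CSTR the entire volume is at exit conditions, so r_S = 0.249×0.09513^2 = 0.002253 and r_T = 0.0687×0.09513 = 0.006535.
Fraction of consumed R going to S: r_S/(r_S+r_T) = 0.2564.
C_S = 0.2564·C_{R0}·X = 0.2564×0.906×0.895 = 0.208 mol·L⁻¹.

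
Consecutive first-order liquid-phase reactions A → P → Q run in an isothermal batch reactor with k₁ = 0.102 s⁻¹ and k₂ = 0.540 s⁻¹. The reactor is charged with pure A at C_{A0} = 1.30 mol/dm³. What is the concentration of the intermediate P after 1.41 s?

The intermediate concentration in a first-order A→B→C sequence is C_P = k₁C_{A0}(e^(−k₁t) − e^(−k₂t))/(k₂−k₁).
e^(−k₁t) = e^(−0.102×1.41) = e^(−0.1438) = 0.8660; e^(−k₂t) = e^(−0.7614) = 0.4670.
C_P = 0.102×1.30/(0.540−0.102) × (0.8660−0.4670) = 0.3027×0.3990 = 0.1208 mol/dm³.

0.121 mol/dm³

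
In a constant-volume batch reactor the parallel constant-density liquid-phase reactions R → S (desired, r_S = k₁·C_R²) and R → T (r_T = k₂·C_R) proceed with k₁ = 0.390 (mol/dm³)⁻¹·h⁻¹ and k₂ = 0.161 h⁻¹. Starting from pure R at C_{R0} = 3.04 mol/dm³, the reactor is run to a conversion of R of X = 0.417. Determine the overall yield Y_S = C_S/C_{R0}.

0.355

C_R = C_{R0}(1−X) = 1.772 mol/dm³.
Along a PFR/batch, dC_T/dC_R = −r_T/(r_S+r_T) = −k₂/(k₂+k₁·C_R).
Integrating from C_{R0} to C_R: C_T = (0.161/0.390)·ln[(0.161+0.390·3.04)/(0.161+0.390·1.77)] = 0.4128·ln(1.347/0.8522) = 0.1889 mol/dm³.
Then C_S = (C_{R0}−C_R) − C_T = 1.268 − 0.1889 = 1.079 mol/dm³.
Y_S = C_S/C_{R0} = 1.079/3.04 = 0.355.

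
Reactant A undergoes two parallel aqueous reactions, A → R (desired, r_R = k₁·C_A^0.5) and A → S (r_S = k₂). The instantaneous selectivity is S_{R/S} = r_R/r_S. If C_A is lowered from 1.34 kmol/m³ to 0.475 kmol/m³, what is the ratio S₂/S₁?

0.595

S_{R/S} = (k₁/k₂)·C_A^0.5, so S₂/S₁ = (C_{A,2}/C_{A,1})^0.5.
= (0.475/1.34)^0.5 = (0.3545)^0.5 = 0.595.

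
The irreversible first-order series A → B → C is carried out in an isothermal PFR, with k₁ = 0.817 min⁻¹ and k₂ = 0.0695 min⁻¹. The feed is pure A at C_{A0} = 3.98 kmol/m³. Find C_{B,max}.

3.17 kmol/m³

At the optimum, C_{B,max}/C_{A0} = (k₁/k₂)^[k₂/(k₂−k₁)].
= (0.817/0.0695)^(0.0695/(0.0695−0.817)) = (11.76)^(-0.09298) = 0.7952.
C_{B,max} = 0.7952×3.98 = 3.17 kmol/m³.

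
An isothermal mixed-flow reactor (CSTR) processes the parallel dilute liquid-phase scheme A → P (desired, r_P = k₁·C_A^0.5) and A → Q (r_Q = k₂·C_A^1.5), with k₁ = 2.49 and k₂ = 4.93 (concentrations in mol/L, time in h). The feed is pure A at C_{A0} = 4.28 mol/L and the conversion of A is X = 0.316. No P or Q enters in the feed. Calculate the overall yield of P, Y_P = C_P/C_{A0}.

0.0465

Exit C_A = C_{A0}(1−X) = 4.28×0.684 = 2.928 mol/L.
Rates in a CSTR are evaluated at the outlet concentration: r_P = 2.49×2.928^0.5 = 4.260, r_Q = 4.93×2.928^1.5 = 24.69.
Fraction of consumed A going to P: r_P/(r_P+r_Q) = 0.1471.
C_P = 0.1471·C_{A0}·X = 0.1471×4.28×0.316 = 0.199 mol/L; Y_P = C_P/C_{A0} = 0.0465.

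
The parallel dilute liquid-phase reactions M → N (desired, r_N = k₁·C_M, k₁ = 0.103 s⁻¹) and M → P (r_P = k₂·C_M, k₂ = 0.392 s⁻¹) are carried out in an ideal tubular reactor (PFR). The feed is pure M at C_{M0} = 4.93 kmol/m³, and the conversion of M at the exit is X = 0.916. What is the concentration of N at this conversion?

0.940 kmol/m³

C_M = C_{M0}(1−X) = 0.4141 kmol/m³.
Both paths are first order in M, so the instantaneous fraction to N is constant: dC_N/d(−C_M) = k₁/(k₁+k₂) = 0.2081.
C_N = 0.2081·(C_{M0}−C_M) = 0.2081×4.516 = 0.940 kmol/m³.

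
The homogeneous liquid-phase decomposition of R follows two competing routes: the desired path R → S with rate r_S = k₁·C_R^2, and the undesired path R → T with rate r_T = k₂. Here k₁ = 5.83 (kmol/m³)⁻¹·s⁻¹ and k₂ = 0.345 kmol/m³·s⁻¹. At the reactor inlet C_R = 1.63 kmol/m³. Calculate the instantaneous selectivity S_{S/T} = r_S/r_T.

S_{S/T} = r_S/r_T = (k₁·C_R^2)/(k₂) = (k₁/k₂)·C_R^2.
= (5.83×1.630^2) / (0.345) = 15.49/0.3450 = 44.9.
Since the desired path is higher order in R, keeping C_R high (PFR or concentrated feed) favours S.

44.9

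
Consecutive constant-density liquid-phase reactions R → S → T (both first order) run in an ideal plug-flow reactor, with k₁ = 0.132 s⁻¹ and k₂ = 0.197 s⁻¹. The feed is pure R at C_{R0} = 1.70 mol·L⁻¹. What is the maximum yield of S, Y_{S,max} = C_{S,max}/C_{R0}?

Evaluating C_S at τ_opt = ln(k₂/k₁)/(k₂−k₁) gives C_{S,max}/C_{R0} = (k₁/k₂)^[k₂/(k₂−k₁)].
= (0.132/0.197)^(0.197/(0.197−0.132)) = (0.6701)^(3.031) = 0.2971.

0.297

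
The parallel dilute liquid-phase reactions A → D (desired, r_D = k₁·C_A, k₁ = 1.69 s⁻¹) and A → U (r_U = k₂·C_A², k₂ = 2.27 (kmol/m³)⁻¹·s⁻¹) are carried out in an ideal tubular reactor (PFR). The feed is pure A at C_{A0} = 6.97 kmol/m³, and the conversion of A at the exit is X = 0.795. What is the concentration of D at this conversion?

0.943 kmol/m³

C_A = C_{A0}(1−X) = 1.429 kmol/m³.
Along a PFR/batch, dC_D/dC_A = −r_D/(r_D+r_U) = −k₁/(k₁+k₂·C_A).
Integrating from C_{A0} to C_A: C_D = (1.69/2.27)·ln[(1.69+2.27·6.97)/(1.69+2.27·1.43)] = 0.7445·ln(17.51/4.933) = 0.9431 kmol/m³.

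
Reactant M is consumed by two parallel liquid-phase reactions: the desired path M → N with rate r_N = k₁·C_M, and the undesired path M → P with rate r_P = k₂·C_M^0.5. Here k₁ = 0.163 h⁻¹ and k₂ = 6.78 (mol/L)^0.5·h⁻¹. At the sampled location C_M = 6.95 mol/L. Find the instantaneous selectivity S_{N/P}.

0.0634

S_{N/P} = r_N/r_P = (k₁·C_M)/(k₂·C_M^0.5) = (k₁/k₂)·C_M^0.5.
= (0.163×6.950) / (6.78×6.950^0.5) = 1.133/17.87 = 0.0634.
Since the desired path is higher order in M, keeping C_M high (PFR or concentrated feed) favours N.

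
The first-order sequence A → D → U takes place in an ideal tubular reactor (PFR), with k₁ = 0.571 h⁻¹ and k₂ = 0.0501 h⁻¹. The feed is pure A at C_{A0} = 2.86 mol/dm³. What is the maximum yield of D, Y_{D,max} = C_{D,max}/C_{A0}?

0.791

Evaluating C_D at τ_opt = ln(k₂/k₁)/(k₂−k₁) gives C_{D,max}/C_{A0} = (k₁/k₂)^[k₂/(k₂−k₁)].
= (0.571/0.0501)^(0.0501/(0.0501−0.571)) = (11.40)^(-0.09618) = 0.7913.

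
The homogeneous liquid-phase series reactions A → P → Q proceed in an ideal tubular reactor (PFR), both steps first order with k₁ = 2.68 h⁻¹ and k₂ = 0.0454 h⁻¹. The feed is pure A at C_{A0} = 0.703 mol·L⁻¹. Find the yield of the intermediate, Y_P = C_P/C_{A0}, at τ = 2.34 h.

Solving the coupled first-order balances gives C_P(τ) = [k₁/(k₂−k₁)]·C_{A0}·(e^(−k₁τ) − e^(−k₂τ)).
e^(−k₁τ) = e^(−2.68×2.34) = e^(−6.271) = 0.001890; e^(−k₂τ) = e^(−0.1062) = 0.8992.
C_P = 2.68×0.703/(0.0454−2.68) × (0.001890−0.8992) = (-0.7151)×(-0.8973) = 0.6417 mol·L⁻¹.
Y_P = C_P/C_{A0} = 0.6417/0.703 = 0.913.

0.913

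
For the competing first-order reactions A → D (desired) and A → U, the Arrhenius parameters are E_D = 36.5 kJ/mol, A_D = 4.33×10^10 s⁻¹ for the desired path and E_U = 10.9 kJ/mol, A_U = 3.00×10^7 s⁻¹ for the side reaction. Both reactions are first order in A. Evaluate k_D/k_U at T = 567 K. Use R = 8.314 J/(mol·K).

6.32

With equal orders, S_{D/U} = k_D/k_U = (A_D/A_U)·exp[(E_U−E_D)/(RT)].
(E_U−E_D)/(RT) = (10.9−36.5)×10³/(8.314×567) = -25600/4714 = -5.431.
k_D/k_U = (4.33×10^10/3.00×10^7)·exp(-5.431) = 1443 × 0.004381 = 6.32.
Since E_D > E_U, raising the temperature improves selectivity toward D.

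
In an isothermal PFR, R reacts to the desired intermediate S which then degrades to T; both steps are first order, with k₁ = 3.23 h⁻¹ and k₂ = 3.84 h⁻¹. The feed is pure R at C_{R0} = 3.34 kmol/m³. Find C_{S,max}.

For a first-order series the maximum intermediate yield is C_{S,max}/C_{R0} = (k₁/k₂)^[k₂/(k₂−k₁)].
= (3.23/3.84)^(3.84/(3.84−3.23)) = (0.8411)^(6.295) = 0.3366.
C_{S,max} = 0.3366×3.34 = 1.12 kmol/m³.

1.12 kmol/m³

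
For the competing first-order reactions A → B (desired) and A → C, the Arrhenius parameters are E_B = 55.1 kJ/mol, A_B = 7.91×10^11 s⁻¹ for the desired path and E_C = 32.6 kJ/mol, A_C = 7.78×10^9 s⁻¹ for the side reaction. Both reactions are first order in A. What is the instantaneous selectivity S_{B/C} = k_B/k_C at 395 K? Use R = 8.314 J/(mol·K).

k_B/k_C = (A_B/A_C)·exp[−(E_B−E_C)/(RT)] = (A_B/A_C)·exp[(E_C−E_B)/(RT)].
(E_C−E_B)/(RT) = (32.6−55.1)×10³/(8.314×395) = -22500/3284 = -6.851.
k_B/k_C = (7.91×10^11/7.78×10^9)·exp(-6.851) = 101.7 × 0.001058 = 0.108.
Since E_B > E_C, raising the temperature improves selectivity toward B.

0.108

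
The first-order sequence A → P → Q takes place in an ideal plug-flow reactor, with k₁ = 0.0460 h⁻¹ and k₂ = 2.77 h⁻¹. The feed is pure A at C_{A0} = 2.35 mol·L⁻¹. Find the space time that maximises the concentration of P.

The intermediate peaks when r₁ = r₂, i.e. k₁e^(−k₁τ) = k₂e^(−k₂τ), giving τ_opt = ln(k₂/k₁)/(k₂−k₁).
= ln(2.77/0.0460)/(2.77−0.0460) = ln(60.22)/2.724 = 4.098/2.724 = 1.50 h.

1.50 h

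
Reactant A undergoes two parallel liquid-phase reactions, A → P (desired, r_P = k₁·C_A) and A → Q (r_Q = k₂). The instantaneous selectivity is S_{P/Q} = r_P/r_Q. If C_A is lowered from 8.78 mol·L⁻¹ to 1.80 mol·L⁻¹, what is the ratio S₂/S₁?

S_{P/Q} = (k₁/k₂)·C_A, so S₂/S₁ = (C_{A,2}/C_{A,1}).
= 1.80/8.78 = 0.205.
Selectivity toward P falls as C_A falls — high-concentration operation is favoured.

0.205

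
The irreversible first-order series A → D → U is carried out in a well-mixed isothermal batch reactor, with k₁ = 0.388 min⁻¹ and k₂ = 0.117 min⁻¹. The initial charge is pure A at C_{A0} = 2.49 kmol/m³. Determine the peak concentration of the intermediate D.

At the optimum, C_{D,max}/C_{A0} = (k₁/k₂)^[k₂/(k₂−k₁)].
= (0.388/0.117)^(0.117/(0.117−0.388)) = (3.316)^(-0.4317) = 0.5960.
C_{D,max} = 0.5960×2.49 = 1.48 kmol/m³.

1.48 kmol/m³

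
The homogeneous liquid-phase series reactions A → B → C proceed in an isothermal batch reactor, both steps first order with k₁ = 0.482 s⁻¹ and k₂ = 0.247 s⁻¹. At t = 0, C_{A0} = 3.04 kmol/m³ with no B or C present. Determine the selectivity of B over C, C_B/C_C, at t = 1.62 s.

4.08

The intermediate concentration in a first-order A→B→C sequence is C_B = k₁C_{A0}(e^(−k₁t) − e^(−k₂t))/(k₂−k₁).
e^(−k₁t) = e^(−0.482×1.62) = e^(−0.7808) = 0.4580; e^(−k₂t) = e^(−0.4001) = 0.6702.
C_B = 0.482×3.04/(0.247−0.482) × (0.4580−0.6702) = (-6.235)×(-0.2122) = 1.323 kmol/m³.
C_A = C_{A0}e^(−k₁t) = 1.392 kmol/m³, so C_C = C_{A0}−C_A−C_B = 0.3245 kmol/m³; C_B/C_C = 4.08.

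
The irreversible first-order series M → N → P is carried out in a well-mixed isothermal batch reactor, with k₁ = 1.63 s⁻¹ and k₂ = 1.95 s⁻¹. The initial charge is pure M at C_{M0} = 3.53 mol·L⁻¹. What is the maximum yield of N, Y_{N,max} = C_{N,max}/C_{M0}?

For a first-order series the maximum intermediate yield is C_{N,max}/C_{M0} = (k₁/k₂)^[k₂/(k₂−k₁)].
= (1.63/1.95)^(1.95/(1.95−1.63)) = (0.8359)^(6.094) = 0.3354.

0.335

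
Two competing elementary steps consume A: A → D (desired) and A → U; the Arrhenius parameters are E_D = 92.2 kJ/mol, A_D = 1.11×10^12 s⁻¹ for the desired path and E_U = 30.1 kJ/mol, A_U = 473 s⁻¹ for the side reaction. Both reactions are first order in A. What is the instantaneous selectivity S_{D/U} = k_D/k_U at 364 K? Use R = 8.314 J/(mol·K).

2.88

Since both paths have the same order in A, the concentration cancels and S_{D/U} = k_D/k_U = (A_D/A_U)·exp[(E_U−E_D)/(RT)].
(E_U−E_D)/(RT) = (30.1−92.2)×10³/(8.314×364) = -62100/3026 = -20.52.
k_D/k_U = (1.11×10^12/473)·exp(-20.52) = 2.347×10^9 × 1.225×10^-9 = 2.88.
Since E_D > E_U, raising the temperature improves selectivity toward D.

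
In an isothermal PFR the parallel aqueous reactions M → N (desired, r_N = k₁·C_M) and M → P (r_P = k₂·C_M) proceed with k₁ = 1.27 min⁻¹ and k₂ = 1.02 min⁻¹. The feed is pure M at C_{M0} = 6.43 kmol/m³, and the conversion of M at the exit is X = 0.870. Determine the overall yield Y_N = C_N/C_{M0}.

C_M = C_{M0}(1−X) = 0.8359 kmol/m³.
Both paths are first order in M, so the instantaneous fraction to N is constant: dC_N/d(−C_M) = k₁/(k₁+k₂) = 0.5546.
C_N = 0.5546·(C_{M0}−C_M) = 0.5546×5.594 = 3.10 kmol/m³.
Y_N = C_N/C_{M0} = 3.102/6.43 = 0.482.

0.482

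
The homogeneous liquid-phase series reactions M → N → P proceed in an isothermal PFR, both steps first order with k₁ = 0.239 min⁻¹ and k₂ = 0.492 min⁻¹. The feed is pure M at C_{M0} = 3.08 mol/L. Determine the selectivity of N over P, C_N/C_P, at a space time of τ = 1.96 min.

1.62

For first-order series with pure M initially, C_N(τ) = k₁C_{M0}/(k₂−k₁)·(e^(−k₁τ) − e^(−k₂τ)).
e^(−k₁τ) = e^(−0.239×1.96) = e^(−0.4684) = 0.6260; e^(−k₂τ) = e^(−0.9643) = 0.3812.
C_N = 0.239×3.08/(0.492−0.239) × (0.6260−0.3812) = 2.910×0.2447 = 0.7121 mol/L.
C_M = C_{M0}e^(−k₁τ) = 1.928 mol/L, so C_P = C_{M0}−C_M−C_N = 0.4399 mol/L; C_N/C_P = 1.62.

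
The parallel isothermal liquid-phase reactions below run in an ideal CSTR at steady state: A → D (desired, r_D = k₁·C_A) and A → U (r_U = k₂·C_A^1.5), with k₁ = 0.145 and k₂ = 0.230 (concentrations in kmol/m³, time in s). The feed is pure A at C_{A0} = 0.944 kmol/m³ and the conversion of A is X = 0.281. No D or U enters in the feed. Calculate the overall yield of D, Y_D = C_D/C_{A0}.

Exit C_A = C_{A0}(1−X) = 0.944×0.719 = 0.6787 kmol/m³.
Rates in a CSTR are evaluated at the outlet concentration: r_D = 0.145×0.6787 = 0.09842, r_U = 0.230×0.6787^1.5 = 0.1286.
Fraction of consumed A going to D: r_D/(r_D+r_U) = 0.4335.
C_D = 0.4335·C_{A0}·X = 0.4335×0.944×0.281 = 0.115 kmol/m³; Y_D = C_D/C_{A0} = 0.122.

0.122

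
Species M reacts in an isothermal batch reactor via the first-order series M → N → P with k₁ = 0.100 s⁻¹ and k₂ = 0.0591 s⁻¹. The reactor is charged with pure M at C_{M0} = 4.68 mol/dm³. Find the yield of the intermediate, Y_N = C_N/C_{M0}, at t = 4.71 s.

0.324

The intermediate concentration in a first-order A→B→C sequence is C_N = k₁C_{M0}(e^(−k₁t) − e^(−k₂t))/(k₂−k₁).
e^(−k₁t) = e^(−0.100×4.71) = e^(−0.4710) = 0.6244; e^(−k₂t) = e^(−0.2784) = 0.7570.
C_N = 0.100×4.68/(0.0591−0.100) × (0.6244−0.7570) = (-11.44)×(-0.1326) = 1.518 mol/dm³.
Y_N = C_N/C_{M0} = 1.518/4.68 = 0.324.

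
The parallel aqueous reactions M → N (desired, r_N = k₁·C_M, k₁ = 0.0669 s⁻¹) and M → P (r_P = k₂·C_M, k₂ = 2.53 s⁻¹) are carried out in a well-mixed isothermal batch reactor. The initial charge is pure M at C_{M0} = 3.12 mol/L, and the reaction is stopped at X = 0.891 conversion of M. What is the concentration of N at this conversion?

0.0716 mol/L

C_M = C_{M0}(1−X) = 0.3401 mol/L.
Both paths are first order in M, so the instantaneous fraction to N is constant: dC_N/d(−C_M) = k₁/(k₁+k₂) = 0.02576.
C_N = 0.02576·(C_{M0}−C_M) = 0.02576×2.780 = 0.0716 mol/L.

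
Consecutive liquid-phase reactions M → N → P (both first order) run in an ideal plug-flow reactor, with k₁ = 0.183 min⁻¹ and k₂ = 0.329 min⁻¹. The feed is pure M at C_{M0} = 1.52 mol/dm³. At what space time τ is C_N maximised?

4.02 min

For first-order series the maximum of C_N occurs at τ_opt = ln(k₂/k₁)/(k₂−k₁).
= ln(0.329/0.183)/(0.329−0.183) = ln(1.798)/0.1460 = 0.5866/0.1460 = 4.02 min.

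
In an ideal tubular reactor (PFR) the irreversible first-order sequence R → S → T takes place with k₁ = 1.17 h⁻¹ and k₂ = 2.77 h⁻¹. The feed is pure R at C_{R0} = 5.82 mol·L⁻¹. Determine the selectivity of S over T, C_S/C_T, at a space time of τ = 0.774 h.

Solving the coupled first-order balances gives C_S(τ) = [k₁/(k₂−k₁)]·C_{R0}·(e^(−k₁τ) − e^(−k₂τ)).
e^(−k₁τ) = e^(−1.17×0.774) = e^(−0.9056) = 0.4043; e^(−k₂τ) = e^(−2.144) = 0.1172.
C_S = 1.17×5.82/(2.77−1.17) × (0.4043−0.1172) = 4.256×0.2871 = 1.222 mol·L⁻¹.
C_R = C_{R0}e^(−k₁τ) = 2.353 mol·L⁻¹, so C_T = C_{R0}−C_R−C_S = 2.245 mol·L⁻¹; C_S/C_T = 0.544.

0.544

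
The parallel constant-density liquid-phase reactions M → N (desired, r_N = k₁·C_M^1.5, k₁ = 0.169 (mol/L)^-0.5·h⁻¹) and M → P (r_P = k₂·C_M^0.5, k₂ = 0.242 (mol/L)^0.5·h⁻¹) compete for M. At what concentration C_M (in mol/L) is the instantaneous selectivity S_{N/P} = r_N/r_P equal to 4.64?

S_{N/P} = (k₁/k₂)·C_M ⇒ C_M = S·k₂/k₁.
= 4.64×0.242/0.169 = 6.64 mol/L.

6.64 mol/L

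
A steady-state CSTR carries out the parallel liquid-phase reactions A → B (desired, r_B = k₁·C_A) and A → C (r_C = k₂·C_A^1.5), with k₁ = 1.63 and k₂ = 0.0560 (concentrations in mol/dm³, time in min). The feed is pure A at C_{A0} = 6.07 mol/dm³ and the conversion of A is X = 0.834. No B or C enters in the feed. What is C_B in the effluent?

Exit C_A = C_{A0}(1−X) = 6.07×0.166 = 1.008 mol/dm³.
In a CSTR the entire volume is at exit conditions, so r_B = 1.63×1.008 = 1.642 and r_C = 0.0560×1.008^1.5 = 0.05664.
Fraction of consumed A going to B: r_B/(r_B+r_C) = 0.9667.
C_B = 0.9667·C_{A0}·X = 0.9667×6.07×0.834 = 4.89 mol/dm³.

4.89 mol/dm³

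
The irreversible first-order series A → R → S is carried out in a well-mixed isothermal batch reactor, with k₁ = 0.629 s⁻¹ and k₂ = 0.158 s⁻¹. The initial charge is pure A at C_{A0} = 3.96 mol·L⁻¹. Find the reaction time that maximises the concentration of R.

The intermediate peaks when r₁ = r₂, i.e. k₁e^(−k₁t) = k₂e^(−k₂t), giving t_opt = ln(k₂/k₁)/(k₂−k₁).
= ln(0.158/0.629)/(0.158−0.629) = ln(0.2512)/-0.4710 = -1.382/-0.4710 = 2.93 s.

2.93 s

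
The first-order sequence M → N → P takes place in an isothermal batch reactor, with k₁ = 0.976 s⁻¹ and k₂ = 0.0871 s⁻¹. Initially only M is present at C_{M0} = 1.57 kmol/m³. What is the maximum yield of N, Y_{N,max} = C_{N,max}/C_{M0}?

For a first-order series the maximum intermediate yield is C_{N,max}/C_{M0} = (k₁/k₂)^[k₂/(k₂−k₁)].
= (0.976/0.0871)^(0.0871/(0.0871−0.976)) = (11.21)^(-0.09799) = 0.7892.

0.789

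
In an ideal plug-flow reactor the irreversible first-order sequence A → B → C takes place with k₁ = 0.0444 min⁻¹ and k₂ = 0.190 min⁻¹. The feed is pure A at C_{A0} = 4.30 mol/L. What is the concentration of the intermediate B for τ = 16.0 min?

Solving the coupled first-order balances gives C_B(τ) = [k₁/(k₂−k₁)]·C_{A0}·(e^(−k₁τ) − e^(−k₂τ)).
e^(−k₁τ) = e^(−0.0444×16.0) = e^(−0.7104) = 0.4914; e^(−k₂τ) = e^(−3.040) = 0.04783.
C_B = 0.0444×4.30/(0.190−0.0444) × (0.4914−0.04783) = 1.311×0.4436 = 0.5817 mol/L.

0.582 mol/L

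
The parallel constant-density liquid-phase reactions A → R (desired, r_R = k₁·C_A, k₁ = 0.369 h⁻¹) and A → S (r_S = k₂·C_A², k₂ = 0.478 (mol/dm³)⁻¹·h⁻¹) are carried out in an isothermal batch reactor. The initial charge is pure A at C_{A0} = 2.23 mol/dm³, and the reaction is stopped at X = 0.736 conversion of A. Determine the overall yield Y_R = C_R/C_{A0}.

C_A = C_{A0}(1−X) = 0.5887 mol/dm³.
Along a PFR/batch, dC_R/dC_A = −r_R/(r_R+r_S) = −k₁/(k₁+k₂·C_A).
Integrating from C_{A0} to C_A: C_R = (0.369/0.478)·ln[(0.369+0.478·2.23)/(0.369+0.478·0.589)] = 0.7720·ln(1.435/0.6504) = 0.6108 mol/dm³.
Y_R = C_R/C_{A0} = 0.6108/2.23 = 0.274.

0.274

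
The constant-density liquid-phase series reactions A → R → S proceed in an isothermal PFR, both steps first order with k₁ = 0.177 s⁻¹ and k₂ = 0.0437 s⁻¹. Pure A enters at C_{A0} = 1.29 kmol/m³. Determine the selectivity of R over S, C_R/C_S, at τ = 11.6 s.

Solving the coupled first-order balances gives C_R(τ) = [k₁/(k₂−k₁)]·C_{A0}·(e^(−k₁τ) − e^(−k₂τ)).
e^(−k₁τ) = e^(−0.177×11.6) = e^(−2.053) = 0.1283; e^(−k₂τ) = e^(−0.5069) = 0.6023.
C_R = 0.177×1.29/(0.0437−0.177) × (0.1283−0.6023) = (-1.713)×(-0.4740) = 0.8120 kmol/m³.
C_A = C_{A0}e^(−k₁τ) = 0.1655 kmol/m³, so C_S = C_{A0}−C_A−C_R = 0.3125 kmol/m³; C_R/C_S = 2.60.

2.60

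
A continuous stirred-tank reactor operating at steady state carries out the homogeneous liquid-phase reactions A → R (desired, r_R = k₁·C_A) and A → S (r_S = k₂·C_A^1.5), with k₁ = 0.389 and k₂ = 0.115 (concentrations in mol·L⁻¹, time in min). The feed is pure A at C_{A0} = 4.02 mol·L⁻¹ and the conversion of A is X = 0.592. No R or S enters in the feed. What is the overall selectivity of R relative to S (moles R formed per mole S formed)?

Exit C_A = C_{A0}(1−X) = 4.02×0.408 = 1.640 mol·L⁻¹.
A CSTR operates uniformly at the exit composition, giving r_R = 0.6380 and r_S = 0.2416 (each k·C_A^n at C_A = 1.640).
Overall selectivity = C_R/C_S = r_Rτ/(r_Sτ) = r_R/r_S = 2.64.

2.64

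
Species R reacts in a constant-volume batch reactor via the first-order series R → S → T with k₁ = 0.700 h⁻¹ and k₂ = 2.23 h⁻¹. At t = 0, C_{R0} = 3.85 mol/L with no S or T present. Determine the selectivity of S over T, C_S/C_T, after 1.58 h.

0.260

For first-order series with pure R initially, C_S(t) = k₁C_{R0}/(k₂−k₁)·(e^(−k₁t) − e^(−k₂t)).
e^(−k₁t) = e^(−0.700×1.58) = e^(−1.106) = 0.3309; e^(−k₂t) = e^(−3.523) = 0.02950.
C_S = 0.700×3.85/(2.23−0.700) × (0.3309−0.02950) = 1.761×0.3014 = 0.5309 mol/L.
C_R = C_{R0}e^(−k₁t) = 1.274 mol/L, so C_T = C_{R0}−C_R−C_S = 2.045 mol/L; C_S/C_T = 0.260.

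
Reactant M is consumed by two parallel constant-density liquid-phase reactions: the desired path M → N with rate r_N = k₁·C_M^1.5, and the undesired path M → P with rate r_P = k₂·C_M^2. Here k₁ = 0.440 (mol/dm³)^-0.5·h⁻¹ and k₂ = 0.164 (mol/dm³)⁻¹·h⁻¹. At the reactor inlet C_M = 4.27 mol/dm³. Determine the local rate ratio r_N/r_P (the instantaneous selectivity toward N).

S_{N/P} = r_N/r_P = (k₁·C_M^1.5)/(k₂·C_M^2) = (k₁/k₂)·C_M^-0.5.
= (0.440×4.270^1.5) / (0.164×4.270^2) = 3.882/2.990 = 1.30.
The undesired path is higher order in M, so low C_M (CSTR or dilute feed) favours N.

1.30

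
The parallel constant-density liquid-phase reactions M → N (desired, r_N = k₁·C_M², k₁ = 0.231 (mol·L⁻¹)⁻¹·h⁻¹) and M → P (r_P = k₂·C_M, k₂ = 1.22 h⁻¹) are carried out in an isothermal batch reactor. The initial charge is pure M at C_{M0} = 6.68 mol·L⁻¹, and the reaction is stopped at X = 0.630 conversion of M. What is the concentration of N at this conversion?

C_M = C_{M0}(1−X) = 2.472 mol·L⁻¹.
Along a PFR/batch, dC_P/dC_M = −r_P/(r_N+r_P) = −k₂/(k₂+k₁·C_M).
Integrating from C_{M0} to C_M: C_P = (1.22/0.231)·ln[(1.22+0.231·6.68)/(1.22+0.231·2.47)] = 5.281·ln(2.763/1.791) = 2.290 mol·L⁻¹.
Then C_N = (C_{M0}−C_M) − C_P = 4.208 − 2.290 = 1.918 mol·L⁻¹.

1.92 mol·L⁻¹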